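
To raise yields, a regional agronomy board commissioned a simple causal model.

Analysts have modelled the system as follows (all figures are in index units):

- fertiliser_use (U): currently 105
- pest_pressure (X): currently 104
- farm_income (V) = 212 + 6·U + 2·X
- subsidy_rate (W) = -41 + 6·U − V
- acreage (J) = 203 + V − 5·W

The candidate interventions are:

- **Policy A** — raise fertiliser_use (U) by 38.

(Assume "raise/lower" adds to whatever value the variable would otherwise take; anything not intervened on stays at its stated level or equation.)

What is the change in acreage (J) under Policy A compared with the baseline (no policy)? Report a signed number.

228

Baseline:
  U = 105
  X = 104
  V = 212 + 6·105 + 2·104 = 1050
  W = -41 + 6·105 − 1050 = -461
  J = 203 + 1050 − 5·(-461) = 3558
Policy A (U + 38):
  U = 105 + 38 = 143
  X = 104
  V = 212 + 6·143 + 2·104 = 1278
  W = -41 + 6·143 − 1278 = -461
  J = 203 + 1278 − 5·(-461) = 3786
Change in J: 3786 − 3558 = 228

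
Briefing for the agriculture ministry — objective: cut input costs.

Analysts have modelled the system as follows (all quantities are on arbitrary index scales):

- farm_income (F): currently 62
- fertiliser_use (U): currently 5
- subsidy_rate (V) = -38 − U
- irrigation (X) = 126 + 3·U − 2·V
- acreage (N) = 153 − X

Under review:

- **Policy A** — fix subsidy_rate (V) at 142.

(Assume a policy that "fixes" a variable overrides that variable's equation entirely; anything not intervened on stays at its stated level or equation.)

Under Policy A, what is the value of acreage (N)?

Policy A (V := 142):
  U = 5
  V = 142
  X = 126 + 3·5 − 2·142 = -143
  N = 153 − (-143) = 296

296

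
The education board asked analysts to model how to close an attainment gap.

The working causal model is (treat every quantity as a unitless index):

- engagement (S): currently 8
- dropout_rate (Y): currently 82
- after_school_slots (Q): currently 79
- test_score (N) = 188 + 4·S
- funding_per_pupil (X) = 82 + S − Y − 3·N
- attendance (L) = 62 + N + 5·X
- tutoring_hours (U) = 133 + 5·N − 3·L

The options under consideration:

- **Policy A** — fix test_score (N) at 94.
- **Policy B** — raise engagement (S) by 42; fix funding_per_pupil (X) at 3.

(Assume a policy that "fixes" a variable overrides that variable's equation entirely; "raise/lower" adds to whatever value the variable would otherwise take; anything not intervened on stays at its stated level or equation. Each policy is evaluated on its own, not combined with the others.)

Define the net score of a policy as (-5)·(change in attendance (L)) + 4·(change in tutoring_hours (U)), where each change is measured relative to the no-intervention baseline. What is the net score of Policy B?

Baseline:
  S = 8
  Y = 82
  N = 188 + 4·8 = 220
  X = 82 + 8 − 82 − 3·220 = -652
  L = 62 + 220 + 5·(-652) = -2978
  U = 133 + 5·220 − 3·(-2978) = 10167
Policy B (S + 42, X := 3):
  S = 8 + 42 = 50
  Y = 82
  N = 188 + 4·50 = 388
  X = 3
  L = 62 + 388 + 5·3 = 465
  U = 133 + 5·388 − 3·465 = 678
ΔL = 465 − (-2978) = 3443; ΔU = 678 − 10167 = -9489
Score = (-5)·3443 + 4·(-9489) = -55171

-55171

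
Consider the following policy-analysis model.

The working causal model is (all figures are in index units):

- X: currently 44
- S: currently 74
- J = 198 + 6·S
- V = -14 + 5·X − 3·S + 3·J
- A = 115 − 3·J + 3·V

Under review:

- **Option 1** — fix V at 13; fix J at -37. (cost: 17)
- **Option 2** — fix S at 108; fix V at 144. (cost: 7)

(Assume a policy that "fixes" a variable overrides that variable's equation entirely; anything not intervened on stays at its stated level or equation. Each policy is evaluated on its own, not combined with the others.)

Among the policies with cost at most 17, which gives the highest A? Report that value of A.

265

Option 1 (V := 13, J := -37):
  X = 44
  S = 74
  J = -37
  V = 13
  A = 115 − 3·(-37) + 3·13 = 265
Option 2 (S := 108, V := 144):
  X = 44
  S = 108
  J = 198 + 6·108 = 846
  V = 144
  A = 115 − 3·846 + 3·144 = -1991
Comparing — Option 1: A=265, Option 2: A=-1991. Highest is 265 (Option 1).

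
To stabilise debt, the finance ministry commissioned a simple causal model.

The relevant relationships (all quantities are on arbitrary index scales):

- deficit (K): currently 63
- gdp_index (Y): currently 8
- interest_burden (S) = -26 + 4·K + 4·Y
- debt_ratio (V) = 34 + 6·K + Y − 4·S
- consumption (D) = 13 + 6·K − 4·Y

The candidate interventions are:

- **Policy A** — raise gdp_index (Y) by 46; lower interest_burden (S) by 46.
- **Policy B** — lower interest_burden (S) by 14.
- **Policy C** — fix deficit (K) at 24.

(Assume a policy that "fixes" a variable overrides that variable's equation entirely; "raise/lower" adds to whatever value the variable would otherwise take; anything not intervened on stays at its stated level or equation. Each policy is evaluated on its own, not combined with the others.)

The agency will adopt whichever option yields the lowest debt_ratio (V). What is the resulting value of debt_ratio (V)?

-1118

Policy A (Y + 46, S − 46):
  K = 63
  Y = 8 + 46 = 54
  S = -26 + 4·63 + 4·54 (−46 from intervention) = 396
  V = 34 + 6·63 + 54 − 4·396 = -1118
Policy B (S − 14):
  K = 63
  Y = 8
  S = -26 + 4·63 + 4·8 (−14 from intervention) = 244
  V = 34 + 6·63 + 8 − 4·244 = -556
Policy C (K := 24):
  K = 24
  Y = 8
  S = -26 + 4·24 + 4·8 = 102
  V = 34 + 6·24 + 8 − 4·102 = -222
Comparing — Policy A: V=-1118, Policy B: V=-556, Policy C: V=-222. Lowest is -1118 (Policy A).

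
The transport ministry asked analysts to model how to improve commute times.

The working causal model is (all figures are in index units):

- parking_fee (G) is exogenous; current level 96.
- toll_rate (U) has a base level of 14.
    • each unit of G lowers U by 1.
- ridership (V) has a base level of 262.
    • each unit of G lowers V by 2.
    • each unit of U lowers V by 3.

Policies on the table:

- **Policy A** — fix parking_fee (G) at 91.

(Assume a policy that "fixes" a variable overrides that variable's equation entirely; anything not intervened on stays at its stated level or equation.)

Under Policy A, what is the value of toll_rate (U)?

-77

Policy A (G := 91):
  G = 91
  U = 14 − 91 = -77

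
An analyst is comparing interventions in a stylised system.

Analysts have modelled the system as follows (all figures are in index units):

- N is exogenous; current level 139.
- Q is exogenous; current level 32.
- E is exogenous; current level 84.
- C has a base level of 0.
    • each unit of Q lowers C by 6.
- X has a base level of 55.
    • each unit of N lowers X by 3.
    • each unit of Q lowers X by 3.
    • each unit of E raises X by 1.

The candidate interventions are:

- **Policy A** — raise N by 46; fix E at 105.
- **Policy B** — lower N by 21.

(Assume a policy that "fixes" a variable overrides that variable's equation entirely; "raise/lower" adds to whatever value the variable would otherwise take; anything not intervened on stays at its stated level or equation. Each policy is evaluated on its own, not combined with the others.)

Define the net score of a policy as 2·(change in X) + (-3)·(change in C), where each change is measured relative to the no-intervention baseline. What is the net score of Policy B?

126

Baseline:
  N = 139
  Q = 32
  E = 84
  C = 0 − 6·32 = -192
  X = 55 − 3·139 − 3·32 + 84 = -374
Policy B (N − 21):
  N = 139 − 21 = 118
  Q = 32
  E = 84
  C = 0 − 6·32 = -192
  X = 55 − 3·118 − 3·32 + 84 = -311
ΔX = -311 − (-374) = 63; ΔC = -192 − (-192) = 0
Score = 2·63 + (-3)·0 = 126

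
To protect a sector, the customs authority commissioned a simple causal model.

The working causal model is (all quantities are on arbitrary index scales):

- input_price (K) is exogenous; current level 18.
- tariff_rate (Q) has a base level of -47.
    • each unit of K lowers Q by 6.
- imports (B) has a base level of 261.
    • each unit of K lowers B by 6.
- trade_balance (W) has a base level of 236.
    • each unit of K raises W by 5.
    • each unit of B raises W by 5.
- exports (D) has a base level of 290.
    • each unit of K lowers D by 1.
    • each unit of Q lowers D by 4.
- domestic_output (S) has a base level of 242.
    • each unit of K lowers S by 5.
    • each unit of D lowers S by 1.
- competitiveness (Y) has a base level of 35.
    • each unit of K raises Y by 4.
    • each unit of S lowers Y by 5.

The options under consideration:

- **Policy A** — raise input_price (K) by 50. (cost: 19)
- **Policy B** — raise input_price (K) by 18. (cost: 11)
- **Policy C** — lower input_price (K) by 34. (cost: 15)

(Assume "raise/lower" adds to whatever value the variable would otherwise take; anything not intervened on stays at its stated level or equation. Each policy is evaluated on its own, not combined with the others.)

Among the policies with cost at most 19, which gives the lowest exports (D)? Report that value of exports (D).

Policy A (K + 50):
  K = 18 + 50 = 68
  Q = -47 − 6·68 = -455
  D = 290 − 68 − 4·(-455) = 2042
Policy B (K + 18):
  K = 18 + 18 = 36
  Q = -47 − 6·36 = -263
  D = 290 − 36 − 4·(-263) = 1306
Policy C (K − 34):
  K = 18 − 34 = -16
  Q = -47 − 6·(-16) = 49
  D = 290 − (-16) − 4·49 = 110
Comparing — Policy A: D=2042, Policy B: D=1306, Policy C: D=110. Lowest is 110 (Policy C).

110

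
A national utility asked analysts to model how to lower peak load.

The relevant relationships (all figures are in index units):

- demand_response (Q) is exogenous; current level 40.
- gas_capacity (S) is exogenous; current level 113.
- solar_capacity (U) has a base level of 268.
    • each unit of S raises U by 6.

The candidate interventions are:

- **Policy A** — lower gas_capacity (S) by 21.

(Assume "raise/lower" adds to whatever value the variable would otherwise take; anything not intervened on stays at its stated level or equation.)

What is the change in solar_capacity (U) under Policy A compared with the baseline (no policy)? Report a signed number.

Baseline:
  S = 113
  U = 268 + 6·113 = 946
Policy A (S − 21):
  S = 113 − 21 = 92
  U = 268 + 6·92 = 820
Change in U: 820 − 946 = -126

-126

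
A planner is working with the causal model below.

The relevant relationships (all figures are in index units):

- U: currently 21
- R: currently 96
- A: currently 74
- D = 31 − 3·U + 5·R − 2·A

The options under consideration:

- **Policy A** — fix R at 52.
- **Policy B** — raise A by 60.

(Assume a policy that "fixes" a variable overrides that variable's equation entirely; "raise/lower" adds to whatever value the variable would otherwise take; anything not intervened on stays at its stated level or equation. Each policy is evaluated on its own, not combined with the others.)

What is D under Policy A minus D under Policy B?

Policy A (R := 52):
  U = 21
  R = 52
  A = 74
  D = 31 − 3·21 + 5·52 − 2·74 = 80
Policy B (A + 60):
  U = 21
  R = 96
  A = 74 + 60 = 134
  D = 31 − 3·21 + 5·96 − 2·134 = 180
D: 80 − 180 = -100

-100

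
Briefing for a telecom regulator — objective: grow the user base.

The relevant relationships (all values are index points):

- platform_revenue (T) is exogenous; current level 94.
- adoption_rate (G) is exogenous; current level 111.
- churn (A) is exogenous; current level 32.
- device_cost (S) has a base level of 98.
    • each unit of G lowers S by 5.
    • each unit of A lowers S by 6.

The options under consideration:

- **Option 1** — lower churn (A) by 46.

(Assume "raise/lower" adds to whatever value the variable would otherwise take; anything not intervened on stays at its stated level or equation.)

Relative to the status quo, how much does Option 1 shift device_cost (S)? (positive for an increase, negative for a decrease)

Baseline:
  G = 111
  A = 32
  S = 98 − 5·111 − 6·32 = -649
Option 1 (A − 46):
  G = 111
  A = 32 − 46 = -14
  S = 98 − 5·111 − 6·(-14) = -373
Change in S: -373 − (-649) = 276

276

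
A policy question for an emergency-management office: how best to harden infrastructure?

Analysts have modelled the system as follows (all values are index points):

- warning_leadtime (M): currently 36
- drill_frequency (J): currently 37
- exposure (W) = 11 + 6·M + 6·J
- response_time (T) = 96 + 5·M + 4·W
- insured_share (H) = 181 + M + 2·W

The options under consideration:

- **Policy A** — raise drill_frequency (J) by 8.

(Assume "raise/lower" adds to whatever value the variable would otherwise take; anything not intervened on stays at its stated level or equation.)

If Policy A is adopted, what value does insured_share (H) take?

1211

Policy A (J + 8):
  M = 36
  J = 37 + 8 = 45
  W = 11 + 6·36 + 6·45 = 497
  H = 181 + 36 + 2·497 = 1211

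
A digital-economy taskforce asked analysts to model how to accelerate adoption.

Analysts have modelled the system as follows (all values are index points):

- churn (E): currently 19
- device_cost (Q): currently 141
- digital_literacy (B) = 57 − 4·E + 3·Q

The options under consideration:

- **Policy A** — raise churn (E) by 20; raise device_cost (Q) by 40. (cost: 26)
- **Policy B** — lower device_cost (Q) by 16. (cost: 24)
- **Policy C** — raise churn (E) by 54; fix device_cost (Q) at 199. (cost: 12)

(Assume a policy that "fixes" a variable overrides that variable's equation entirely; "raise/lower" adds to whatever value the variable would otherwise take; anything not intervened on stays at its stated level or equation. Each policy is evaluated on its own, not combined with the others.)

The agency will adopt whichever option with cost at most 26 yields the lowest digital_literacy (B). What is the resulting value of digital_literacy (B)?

356

Policy A (E + 20, Q + 40):
  E = 19 + 20 = 39
  Q = 141 + 40 = 181
  B = 57 − 4·39 + 3·181 = 444
Policy B (Q − 16):
  E = 19
  Q = 141 − 16 = 125
  B = 57 − 4·19 + 3·125 = 356
Policy C (E + 54, Q := 199):
  E = 19 + 54 = 73
  Q = 199
  B = 57 − 4·73 + 3·199 = 362
Comparing — Policy A: B=444, Policy B: B=356, Policy C: B=362. Lowest is 356 (Policy B).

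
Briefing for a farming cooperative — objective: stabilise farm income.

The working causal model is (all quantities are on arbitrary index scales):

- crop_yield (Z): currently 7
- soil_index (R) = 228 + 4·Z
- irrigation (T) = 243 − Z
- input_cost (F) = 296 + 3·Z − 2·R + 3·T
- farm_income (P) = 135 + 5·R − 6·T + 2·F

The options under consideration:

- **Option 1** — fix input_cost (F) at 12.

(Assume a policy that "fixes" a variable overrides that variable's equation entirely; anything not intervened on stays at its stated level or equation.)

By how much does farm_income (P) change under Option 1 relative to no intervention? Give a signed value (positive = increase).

Baseline:
  Z = 7
  R = 228 + 4·7 = 256
  T = 243 − 7 = 236
  F = 296 + 3·7 − 2·256 + 3·236 = 513
  P = 135 + 5·256 − 6·236 + 2·513 = 1025
Option 1 (F := 12):
  Z = 7
  R = 228 + 4·7 = 256
  T = 243 − 7 = 236
  F = 12
  P = 135 + 5·256 − 6·236 + 2·12 = 23
Change in P: 23 − 1025 = -1002

-1002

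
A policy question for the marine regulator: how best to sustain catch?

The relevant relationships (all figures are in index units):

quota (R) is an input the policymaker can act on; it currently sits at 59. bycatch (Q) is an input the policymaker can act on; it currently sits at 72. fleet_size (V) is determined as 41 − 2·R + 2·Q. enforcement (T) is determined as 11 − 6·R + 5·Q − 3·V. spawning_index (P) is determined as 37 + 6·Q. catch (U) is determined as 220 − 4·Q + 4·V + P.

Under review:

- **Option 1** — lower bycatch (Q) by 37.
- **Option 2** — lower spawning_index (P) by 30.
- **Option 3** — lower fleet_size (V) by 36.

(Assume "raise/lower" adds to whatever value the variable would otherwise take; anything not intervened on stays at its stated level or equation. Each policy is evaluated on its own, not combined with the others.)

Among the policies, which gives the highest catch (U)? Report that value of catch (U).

Option 1 (Q − 37):
  R = 59
  Q = 72 − 37 = 35
  V = 41 − 2·59 + 2·35 = -7
  P = 37 + 6·35 = 247
  U = 220 − 4·35 + 4·(-7) + 247 = 299
Option 2 (P − 30):
  R = 59
  Q = 72
  V = 41 − 2·59 + 2·72 = 67
  P = 37 + 6·72 (−30 from intervention) = 439
  U = 220 − 4·72 + 4·67 + 439 = 639
Option 3 (V − 36):
  R = 59
  Q = 72
  V = 41 − 2·59 + 2·72 (−36 from intervention) = 31
  P = 37 + 6·72 = 469
  U = 220 − 4·72 + 4·31 + 469 = 525
Comparing — Option 1: U=299, Option 2: U=639, Option 3: U=525. Highest is 639 (Option 2).

639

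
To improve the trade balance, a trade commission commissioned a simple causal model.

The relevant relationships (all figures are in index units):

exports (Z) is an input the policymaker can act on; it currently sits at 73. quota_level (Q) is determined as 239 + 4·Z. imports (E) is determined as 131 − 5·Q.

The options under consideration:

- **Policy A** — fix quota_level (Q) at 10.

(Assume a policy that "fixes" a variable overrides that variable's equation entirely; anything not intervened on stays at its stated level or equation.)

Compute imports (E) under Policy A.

Policy A (Q := 10):
  Z = 73
  Q = 10
  E = 131 − 5·10 = 81

81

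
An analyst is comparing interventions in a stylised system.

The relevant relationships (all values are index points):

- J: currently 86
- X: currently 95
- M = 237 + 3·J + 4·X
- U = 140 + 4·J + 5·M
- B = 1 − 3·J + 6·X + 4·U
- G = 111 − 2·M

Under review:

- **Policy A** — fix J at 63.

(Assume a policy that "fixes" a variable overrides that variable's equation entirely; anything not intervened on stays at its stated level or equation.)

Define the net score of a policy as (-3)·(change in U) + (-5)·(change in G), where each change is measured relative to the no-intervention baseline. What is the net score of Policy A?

Baseline:
  J = 86
  X = 95
  M = 237 + 3·86 + 4·95 = 875
  U = 140 + 4·86 + 5·875 = 4859
  G = 111 − 2·875 = -1639
Policy A (J := 63):
  J = 63
  X = 95
  M = 237 + 3·63 + 4·95 = 806
  U = 140 + 4·63 + 5·806 = 4422
  G = 111 − 2·806 = -1501
ΔU = 4422 − 4859 = -437; ΔG = -1501 − (-1639) = 138
Score = (-3)·(-437) + (-5)·138 = 621

621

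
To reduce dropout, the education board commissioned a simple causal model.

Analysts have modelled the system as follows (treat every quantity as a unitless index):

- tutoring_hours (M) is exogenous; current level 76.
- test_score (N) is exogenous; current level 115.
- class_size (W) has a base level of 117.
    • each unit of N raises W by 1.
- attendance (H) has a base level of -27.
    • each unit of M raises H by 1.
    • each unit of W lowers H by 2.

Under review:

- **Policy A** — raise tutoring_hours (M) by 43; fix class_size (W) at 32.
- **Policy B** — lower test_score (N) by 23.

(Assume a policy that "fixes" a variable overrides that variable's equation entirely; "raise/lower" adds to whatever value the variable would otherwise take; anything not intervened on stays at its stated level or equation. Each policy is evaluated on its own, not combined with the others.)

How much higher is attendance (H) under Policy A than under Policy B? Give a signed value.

397

Policy A (M + 43, W := 32):
  M = 76 + 43 = 119
  N = 115
  W = 32
  H = -27 + 119 − 2·32 = 28
Policy B (N − 23):
  M = 76
  N = 115 − 23 = 92
  W = 117 + 92 = 209
  H = -27 + 76 − 2·209 = -369
H: 28 − (-369) = 397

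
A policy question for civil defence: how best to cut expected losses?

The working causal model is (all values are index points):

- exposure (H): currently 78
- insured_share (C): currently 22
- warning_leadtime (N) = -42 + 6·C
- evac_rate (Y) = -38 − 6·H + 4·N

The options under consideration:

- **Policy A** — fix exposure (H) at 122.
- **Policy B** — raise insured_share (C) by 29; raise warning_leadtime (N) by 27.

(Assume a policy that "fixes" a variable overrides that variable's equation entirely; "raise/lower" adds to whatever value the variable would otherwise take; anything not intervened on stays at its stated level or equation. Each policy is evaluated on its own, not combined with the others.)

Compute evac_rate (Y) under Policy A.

-410

Policy A (H := 122):
  H = 122
  C = 22
  N = -42 + 6·22 = 90
  Y = -38 − 6·122 + 4·90 = -410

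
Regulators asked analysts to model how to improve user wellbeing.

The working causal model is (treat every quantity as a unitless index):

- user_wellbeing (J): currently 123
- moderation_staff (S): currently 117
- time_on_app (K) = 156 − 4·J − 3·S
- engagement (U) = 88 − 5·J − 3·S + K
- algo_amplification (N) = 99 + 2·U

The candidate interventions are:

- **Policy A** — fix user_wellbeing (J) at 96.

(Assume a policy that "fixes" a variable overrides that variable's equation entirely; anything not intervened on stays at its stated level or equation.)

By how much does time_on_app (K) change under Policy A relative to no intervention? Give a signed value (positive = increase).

Baseline:
  J = 123
  S = 117
  K = 156 − 4·123 − 3·117 = -687
Policy A (J := 96):
  J = 96
  S = 117
  K = 156 − 4·96 − 3·117 = -579
Change in K: -579 − (-687) = 108

108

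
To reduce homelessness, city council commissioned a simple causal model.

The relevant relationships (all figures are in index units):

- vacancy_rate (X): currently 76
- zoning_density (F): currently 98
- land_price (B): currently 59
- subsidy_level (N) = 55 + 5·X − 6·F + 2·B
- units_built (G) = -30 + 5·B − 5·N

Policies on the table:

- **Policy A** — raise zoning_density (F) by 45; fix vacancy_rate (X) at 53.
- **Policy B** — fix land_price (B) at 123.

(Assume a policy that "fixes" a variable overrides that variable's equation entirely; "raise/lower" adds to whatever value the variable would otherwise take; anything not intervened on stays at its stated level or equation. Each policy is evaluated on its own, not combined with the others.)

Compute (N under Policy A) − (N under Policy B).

Policy A (F + 45, X := 53):
  X = 53
  F = 98 + 45 = 143
  B = 59
  N = 55 + 5·53 − 6·143 + 2·59 = -420
Policy B (B := 123):
  X = 76
  F = 98
  B = 123
  N = 55 + 5·76 − 6·98 + 2·123 = 93
N: -420 − 93 = -513

-513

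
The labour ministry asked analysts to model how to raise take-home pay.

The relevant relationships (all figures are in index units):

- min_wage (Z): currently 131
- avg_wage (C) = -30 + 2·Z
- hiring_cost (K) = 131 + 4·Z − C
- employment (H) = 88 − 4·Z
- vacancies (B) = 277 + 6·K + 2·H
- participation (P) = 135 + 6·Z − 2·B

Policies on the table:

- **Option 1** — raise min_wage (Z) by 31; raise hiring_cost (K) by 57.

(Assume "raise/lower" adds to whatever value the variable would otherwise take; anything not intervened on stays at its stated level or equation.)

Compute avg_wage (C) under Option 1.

294

Option 1 (Z + 31, K + 57):
  Z = 131 + 31 = 162
  C = -30 + 2·162 = 294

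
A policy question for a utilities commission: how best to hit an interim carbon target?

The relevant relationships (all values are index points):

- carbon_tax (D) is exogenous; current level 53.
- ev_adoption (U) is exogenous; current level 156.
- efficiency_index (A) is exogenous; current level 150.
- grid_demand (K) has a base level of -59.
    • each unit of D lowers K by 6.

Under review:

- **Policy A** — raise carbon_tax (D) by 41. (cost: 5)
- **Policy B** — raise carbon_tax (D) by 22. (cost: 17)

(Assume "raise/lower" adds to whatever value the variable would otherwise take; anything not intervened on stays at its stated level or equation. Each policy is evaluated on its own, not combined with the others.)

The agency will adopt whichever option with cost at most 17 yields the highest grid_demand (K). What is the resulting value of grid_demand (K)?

Policy A (D + 41):
  D = 53 + 41 = 94
  K = -59 − 6·94 = -623
Policy B (D + 22):
  D = 53 + 22 = 75
  K = -59 − 6·75 = -509
Comparing — Policy A: K=-623, Policy B: K=-509. Highest is -509 (Policy B).

-509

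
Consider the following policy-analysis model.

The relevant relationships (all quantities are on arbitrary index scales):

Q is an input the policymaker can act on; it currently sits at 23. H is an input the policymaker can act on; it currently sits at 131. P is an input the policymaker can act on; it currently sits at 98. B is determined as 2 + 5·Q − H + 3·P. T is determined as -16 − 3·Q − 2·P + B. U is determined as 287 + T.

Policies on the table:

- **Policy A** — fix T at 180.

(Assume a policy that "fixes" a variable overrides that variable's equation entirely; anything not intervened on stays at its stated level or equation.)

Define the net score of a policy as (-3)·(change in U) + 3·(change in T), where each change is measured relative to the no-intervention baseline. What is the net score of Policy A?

Baseline:
  Q = 23
  H = 131
  P = 98
  B = 2 + 5·23 − 131 + 3·98 = 280
  T = -16 − 3·23 − 2·98 + 280 = -1
  U = 287 + (-1) = 286
Policy A (T := 180):
  Q = 23
  H = 131
  P = 98
  B = 2 + 5·23 − 131 + 3·98 = 280
  T = 180
  U = 287 + 180 = 467
ΔU = 467 − 286 = 181; ΔT = 180 − (-1) = 181
Score = (-3)·181 + 3·181 = 0

0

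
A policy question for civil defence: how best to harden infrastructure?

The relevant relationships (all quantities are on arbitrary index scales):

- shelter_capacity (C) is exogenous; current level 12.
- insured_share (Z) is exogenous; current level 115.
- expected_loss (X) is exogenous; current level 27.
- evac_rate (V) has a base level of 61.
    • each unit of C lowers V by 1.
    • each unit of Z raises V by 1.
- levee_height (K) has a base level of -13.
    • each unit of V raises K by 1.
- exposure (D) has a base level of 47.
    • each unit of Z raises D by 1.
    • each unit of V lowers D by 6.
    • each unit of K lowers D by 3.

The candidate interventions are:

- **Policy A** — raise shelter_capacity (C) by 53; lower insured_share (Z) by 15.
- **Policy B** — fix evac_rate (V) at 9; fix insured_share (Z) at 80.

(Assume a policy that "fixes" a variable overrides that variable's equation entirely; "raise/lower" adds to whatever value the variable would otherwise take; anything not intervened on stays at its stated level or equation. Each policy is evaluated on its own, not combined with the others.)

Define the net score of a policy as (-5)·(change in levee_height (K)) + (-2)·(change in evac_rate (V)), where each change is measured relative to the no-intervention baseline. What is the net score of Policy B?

1085

Baseline:
  C = 12
  Z = 115
  V = 61 − 12 + 115 = 164
  K = -13 + 164 = 151
Policy B (V := 9, Z := 80):
  C = 12
  Z = 80
  V = 9
  K = -13 + 9 = -4
ΔK = -4 − 151 = -155; ΔV = 9 − 164 = -155
Score = (-5)·(-155) + (-2)·(-155) = 1085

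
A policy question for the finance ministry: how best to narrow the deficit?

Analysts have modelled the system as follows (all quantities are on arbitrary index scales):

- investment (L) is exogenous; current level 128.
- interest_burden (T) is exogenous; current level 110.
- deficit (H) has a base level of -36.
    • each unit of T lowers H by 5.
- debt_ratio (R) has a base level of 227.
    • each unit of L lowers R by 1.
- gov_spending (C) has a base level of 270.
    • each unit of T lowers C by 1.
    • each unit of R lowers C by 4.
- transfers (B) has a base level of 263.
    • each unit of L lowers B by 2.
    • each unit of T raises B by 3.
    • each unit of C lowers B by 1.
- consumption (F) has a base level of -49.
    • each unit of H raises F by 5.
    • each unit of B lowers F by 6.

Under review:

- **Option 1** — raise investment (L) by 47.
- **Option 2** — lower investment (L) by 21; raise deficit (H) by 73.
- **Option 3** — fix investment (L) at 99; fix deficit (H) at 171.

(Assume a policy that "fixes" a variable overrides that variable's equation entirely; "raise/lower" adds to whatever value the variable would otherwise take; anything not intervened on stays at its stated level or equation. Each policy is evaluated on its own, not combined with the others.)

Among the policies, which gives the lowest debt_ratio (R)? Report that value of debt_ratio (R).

52

Option 1 (L + 47):
  L = 128 + 47 = 175
  R = 227 − 175 = 52
Option 2 (L − 21, H + 73):
  L = 128 − 21 = 107
  R = 227 − 107 = 120
Option 3 (L := 99, H := 171):
  L = 99
  R = 227 − 99 = 128
Comparing — Option 1: R=52, Option 2: R=120, Option 3: R=128. Lowest is 52 (Option 1).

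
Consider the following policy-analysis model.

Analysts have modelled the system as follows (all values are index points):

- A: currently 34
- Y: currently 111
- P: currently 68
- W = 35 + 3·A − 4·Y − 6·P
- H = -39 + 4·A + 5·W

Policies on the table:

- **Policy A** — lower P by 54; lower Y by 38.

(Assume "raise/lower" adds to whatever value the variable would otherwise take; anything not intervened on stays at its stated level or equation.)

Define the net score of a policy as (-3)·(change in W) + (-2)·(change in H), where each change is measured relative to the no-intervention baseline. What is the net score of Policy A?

Baseline:
  A = 34
  Y = 111
  P = 68
  W = 35 + 3·34 − 4·111 − 6·68 = -715
  H = -39 + 4·34 + 5·(-715) = -3478
Policy A (P − 54, Y − 38):
  A = 34
  Y = 111 − 38 = 73
  P = 68 − 54 = 14
  W = 35 + 3·34 − 4·73 − 6·14 = -239
  H = -39 + 4·34 + 5·(-239) = -1098
ΔW = -239 − (-715) = 476; ΔH = -1098 − (-3478) = 2380
Score = (-3)·476 + (-2)·2380 = -6188

-6188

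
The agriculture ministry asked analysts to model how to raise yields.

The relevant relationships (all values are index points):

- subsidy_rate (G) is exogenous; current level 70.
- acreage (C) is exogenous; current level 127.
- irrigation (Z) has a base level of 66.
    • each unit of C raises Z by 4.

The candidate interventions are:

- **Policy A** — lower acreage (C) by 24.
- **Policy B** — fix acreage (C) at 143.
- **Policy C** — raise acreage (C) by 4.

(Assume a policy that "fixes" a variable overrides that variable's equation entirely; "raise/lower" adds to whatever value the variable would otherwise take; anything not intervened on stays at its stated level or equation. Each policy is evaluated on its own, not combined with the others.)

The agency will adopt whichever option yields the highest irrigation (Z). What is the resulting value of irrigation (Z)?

638

Policy A (C − 24):
  C = 127 − 24 = 103
  Z = 66 + 4·103 = 478
Policy B (C := 143):
  C = 143
  Z = 66 + 4·143 = 638
Policy C (C + 4):
  C = 127 + 4 = 131
  Z = 66 + 4·131 = 590
Comparing — Policy A: Z=478, Policy B: Z=638, Policy C: Z=590. Highest is 638 (Policy B).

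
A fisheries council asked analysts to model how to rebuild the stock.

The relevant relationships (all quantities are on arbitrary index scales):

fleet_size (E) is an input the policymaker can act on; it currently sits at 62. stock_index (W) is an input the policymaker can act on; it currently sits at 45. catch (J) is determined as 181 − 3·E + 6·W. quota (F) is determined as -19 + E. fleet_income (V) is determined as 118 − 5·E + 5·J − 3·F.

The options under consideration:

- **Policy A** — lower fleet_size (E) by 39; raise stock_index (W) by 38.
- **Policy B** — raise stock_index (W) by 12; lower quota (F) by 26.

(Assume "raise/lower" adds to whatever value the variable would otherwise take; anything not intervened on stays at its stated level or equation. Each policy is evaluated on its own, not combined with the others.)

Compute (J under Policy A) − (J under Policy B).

273

Policy A (E − 39, W + 38):
  E = 62 − 39 = 23
  W = 45 + 38 = 83
  J = 181 − 3·23 + 6·83 = 610
Policy B (W + 12, F − 26):
  E = 62
  W = 45 + 12 = 57
  J = 181 − 3·62 + 6·57 = 337
J: 610 − 337 = 273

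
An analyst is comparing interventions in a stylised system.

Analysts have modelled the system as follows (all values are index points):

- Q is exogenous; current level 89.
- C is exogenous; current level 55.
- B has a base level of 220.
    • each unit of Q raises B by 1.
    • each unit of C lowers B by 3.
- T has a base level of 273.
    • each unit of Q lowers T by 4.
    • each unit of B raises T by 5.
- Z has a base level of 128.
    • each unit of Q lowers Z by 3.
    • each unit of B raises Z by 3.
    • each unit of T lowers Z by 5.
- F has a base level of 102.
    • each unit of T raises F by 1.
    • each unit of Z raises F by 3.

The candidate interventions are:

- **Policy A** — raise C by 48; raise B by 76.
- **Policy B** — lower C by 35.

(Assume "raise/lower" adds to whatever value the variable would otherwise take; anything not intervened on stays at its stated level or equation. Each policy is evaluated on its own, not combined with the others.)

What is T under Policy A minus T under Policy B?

-865

Policy A (C + 48, B + 76):
  Q = 89
  C = 55 + 48 = 103
  B = 220 + 89 − 3·103 (+76 from intervention) = 76
  T = 273 − 4·89 + 5·76 = 297
Policy B (C − 35):
  Q = 89
  C = 55 − 35 = 20
  B = 220 + 89 − 3·20 = 249
  T = 273 − 4·89 + 5·249 = 1162
T: 297 − 1162 = -865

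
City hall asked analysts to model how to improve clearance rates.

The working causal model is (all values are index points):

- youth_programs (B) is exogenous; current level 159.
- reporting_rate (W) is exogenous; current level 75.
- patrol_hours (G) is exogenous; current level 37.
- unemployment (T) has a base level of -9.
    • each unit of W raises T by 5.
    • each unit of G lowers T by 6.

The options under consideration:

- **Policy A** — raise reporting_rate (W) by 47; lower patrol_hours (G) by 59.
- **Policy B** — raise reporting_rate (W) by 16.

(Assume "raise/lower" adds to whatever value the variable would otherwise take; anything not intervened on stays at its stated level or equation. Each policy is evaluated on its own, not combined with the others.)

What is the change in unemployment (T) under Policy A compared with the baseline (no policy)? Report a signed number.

589

Baseline:
  W = 75
  G = 37
  T = -9 + 5·75 − 6·37 = 144
Policy A (W + 47, G − 59):
  W = 75 + 47 = 122
  G = 37 − 59 = -22
  T = -9 + 5·122 − 6·(-22) = 733
Change in T: 733 − 144 = 589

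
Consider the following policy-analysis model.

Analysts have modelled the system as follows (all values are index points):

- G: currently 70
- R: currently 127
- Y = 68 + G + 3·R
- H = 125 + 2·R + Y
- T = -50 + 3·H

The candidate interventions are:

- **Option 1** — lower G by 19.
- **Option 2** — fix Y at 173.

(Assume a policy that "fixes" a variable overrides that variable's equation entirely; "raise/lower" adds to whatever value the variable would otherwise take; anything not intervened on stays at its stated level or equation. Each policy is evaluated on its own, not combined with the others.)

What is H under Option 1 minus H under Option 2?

Option 1 (G − 19):
  G = 70 − 19 = 51
  R = 127
  Y = 68 + 51 + 3·127 = 500
  H = 125 + 2·127 + 500 = 879
Option 2 (Y := 173):
  G = 70
  R = 127
  Y = 173
  H = 125 + 2·127 + 173 = 552
H: 879 − 552 = 327

327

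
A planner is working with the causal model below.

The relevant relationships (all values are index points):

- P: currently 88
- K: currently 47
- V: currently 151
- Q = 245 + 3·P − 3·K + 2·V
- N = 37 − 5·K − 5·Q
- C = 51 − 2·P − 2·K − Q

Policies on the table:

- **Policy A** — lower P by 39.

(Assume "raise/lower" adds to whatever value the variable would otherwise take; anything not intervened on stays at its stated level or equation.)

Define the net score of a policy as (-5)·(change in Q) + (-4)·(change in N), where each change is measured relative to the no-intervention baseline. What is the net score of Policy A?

-1755

Baseline:
  P = 88
  K = 47
  V = 151
  Q = 245 + 3·88 − 3·47 + 2·151 = 670
  N = 37 − 5·47 − 5·670 = -3548
Policy A (P − 39):
  P = 88 − 39 = 49
  K = 47
  V = 151
  Q = 245 + 3·49 − 3·47 + 2·151 = 553
  N = 37 − 5·47 − 5·553 = -2963
ΔQ = 553 − 670 = -117; ΔN = -2963 − (-3548) = 585
Score = (-5)·(-117) + (-4)·585 = -1755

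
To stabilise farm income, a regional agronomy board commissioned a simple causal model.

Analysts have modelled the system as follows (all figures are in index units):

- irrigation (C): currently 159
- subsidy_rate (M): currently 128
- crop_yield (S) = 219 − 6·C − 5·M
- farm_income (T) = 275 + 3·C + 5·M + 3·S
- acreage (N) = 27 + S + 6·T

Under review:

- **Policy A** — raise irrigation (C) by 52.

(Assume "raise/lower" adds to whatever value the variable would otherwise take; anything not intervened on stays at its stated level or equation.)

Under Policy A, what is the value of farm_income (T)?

-3513

Policy A (C + 52):
  C = 159 + 52 = 211
  M = 128
  S = 219 − 6·211 − 5·128 = -1687
  T = 275 + 3·211 + 5·128 + 3·(-1687) = -3513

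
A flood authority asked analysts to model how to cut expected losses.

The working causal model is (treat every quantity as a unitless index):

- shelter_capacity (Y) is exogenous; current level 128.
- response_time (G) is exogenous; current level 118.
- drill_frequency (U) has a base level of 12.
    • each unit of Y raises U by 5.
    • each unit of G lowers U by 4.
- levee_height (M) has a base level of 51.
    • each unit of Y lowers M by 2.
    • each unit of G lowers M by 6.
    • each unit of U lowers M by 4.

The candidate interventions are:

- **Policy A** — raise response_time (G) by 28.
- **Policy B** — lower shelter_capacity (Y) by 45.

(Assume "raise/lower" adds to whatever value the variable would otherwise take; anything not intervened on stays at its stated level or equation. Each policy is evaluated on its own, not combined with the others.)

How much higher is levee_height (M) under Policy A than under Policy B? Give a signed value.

-710

Policy A (G + 28):
  Y = 128
  G = 118 + 28 = 146
  U = 12 + 5·128 − 4·146 = 68
  M = 51 − 2·128 − 6·146 − 4·68 = -1353
Policy B (Y − 45):
  Y = 128 − 45 = 83
  G = 118
  U = 12 + 5·83 − 4·118 = -45
  M = 51 − 2·83 − 6·118 − 4·(-45) = -643
M: -1353 − (-643) = -710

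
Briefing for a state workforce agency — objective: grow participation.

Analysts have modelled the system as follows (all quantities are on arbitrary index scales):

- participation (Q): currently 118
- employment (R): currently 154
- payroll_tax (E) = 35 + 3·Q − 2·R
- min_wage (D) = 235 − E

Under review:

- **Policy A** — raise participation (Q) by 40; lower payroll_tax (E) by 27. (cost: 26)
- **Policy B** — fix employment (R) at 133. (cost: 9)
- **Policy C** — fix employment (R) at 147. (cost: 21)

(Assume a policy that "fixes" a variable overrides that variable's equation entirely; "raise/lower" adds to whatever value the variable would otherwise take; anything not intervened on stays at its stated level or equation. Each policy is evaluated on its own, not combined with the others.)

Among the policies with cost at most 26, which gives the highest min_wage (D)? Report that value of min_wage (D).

Policy A (Q + 40, E − 27):
  Q = 118 + 40 = 158
  R = 154
  E = 35 + 3·158 − 2·154 (−27 from intervention) = 174
  D = 235 − 174 = 61
Policy B (R := 133):
  Q = 118
  R = 133
  E = 35 + 3·118 − 2·133 = 123
  D = 235 − 123 = 112
Policy C (R := 147):
  Q = 118
  R = 147
  E = 35 + 3·118 − 2·147 = 95
  D = 235 − 95 = 140
Comparing — Policy A: D=61, Policy B: D=112, Policy C: D=140. Highest is 140 (Policy C).

140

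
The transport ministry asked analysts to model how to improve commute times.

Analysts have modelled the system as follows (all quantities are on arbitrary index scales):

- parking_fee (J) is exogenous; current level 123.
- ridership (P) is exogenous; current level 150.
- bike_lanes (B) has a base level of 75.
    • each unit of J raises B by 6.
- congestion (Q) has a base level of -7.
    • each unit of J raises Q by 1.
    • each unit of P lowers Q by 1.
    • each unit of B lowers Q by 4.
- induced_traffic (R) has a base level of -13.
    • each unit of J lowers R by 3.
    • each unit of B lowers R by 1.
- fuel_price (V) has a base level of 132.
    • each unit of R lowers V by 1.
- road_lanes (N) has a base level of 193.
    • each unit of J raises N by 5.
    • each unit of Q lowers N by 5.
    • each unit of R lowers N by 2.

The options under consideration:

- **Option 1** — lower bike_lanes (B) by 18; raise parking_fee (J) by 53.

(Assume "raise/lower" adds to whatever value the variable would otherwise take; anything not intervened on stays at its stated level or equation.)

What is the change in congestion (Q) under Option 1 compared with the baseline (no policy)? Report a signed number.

Baseline:
  J = 123
  P = 150
  B = 75 + 6·123 = 813
  Q = -7 + 123 − 150 − 4·813 = -3286
Option 1 (B − 18, J + 53):
  J = 123 + 53 = 176
  P = 150
  B = 75 + 6·176 (−18 from intervention) = 1113
  Q = -7 + 176 − 150 − 4·1113 = -4433
Change in Q: -4433 − (-3286) = -1147

-1147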